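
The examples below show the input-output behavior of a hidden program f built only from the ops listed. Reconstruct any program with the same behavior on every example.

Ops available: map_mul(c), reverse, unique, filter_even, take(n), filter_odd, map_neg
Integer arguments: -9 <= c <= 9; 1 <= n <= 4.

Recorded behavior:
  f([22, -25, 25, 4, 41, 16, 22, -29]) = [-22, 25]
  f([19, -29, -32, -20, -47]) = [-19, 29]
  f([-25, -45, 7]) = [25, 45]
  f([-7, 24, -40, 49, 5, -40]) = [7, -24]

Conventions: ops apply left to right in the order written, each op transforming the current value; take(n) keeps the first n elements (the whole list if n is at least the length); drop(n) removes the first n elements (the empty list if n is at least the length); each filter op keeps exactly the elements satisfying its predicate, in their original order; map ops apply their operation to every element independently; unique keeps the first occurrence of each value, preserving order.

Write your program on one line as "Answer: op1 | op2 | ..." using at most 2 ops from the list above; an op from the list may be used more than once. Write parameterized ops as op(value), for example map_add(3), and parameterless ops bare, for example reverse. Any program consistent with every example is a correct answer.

take(2) | map_neg

Check, running the answer program on each example:
  [22, -25, 25, 4, 41, 16, 22, -29] -> [22, -25] -> [-22, 25]
  [19, -29, -32, -20, -47] -> [19, -29] -> [-19, 29]
  [-25, -45, 7] -> [-25, -45] -> [25, 45]
  [-7, 24, -40, 49, 5, -40] -> [-7, 24] -> [7, -24]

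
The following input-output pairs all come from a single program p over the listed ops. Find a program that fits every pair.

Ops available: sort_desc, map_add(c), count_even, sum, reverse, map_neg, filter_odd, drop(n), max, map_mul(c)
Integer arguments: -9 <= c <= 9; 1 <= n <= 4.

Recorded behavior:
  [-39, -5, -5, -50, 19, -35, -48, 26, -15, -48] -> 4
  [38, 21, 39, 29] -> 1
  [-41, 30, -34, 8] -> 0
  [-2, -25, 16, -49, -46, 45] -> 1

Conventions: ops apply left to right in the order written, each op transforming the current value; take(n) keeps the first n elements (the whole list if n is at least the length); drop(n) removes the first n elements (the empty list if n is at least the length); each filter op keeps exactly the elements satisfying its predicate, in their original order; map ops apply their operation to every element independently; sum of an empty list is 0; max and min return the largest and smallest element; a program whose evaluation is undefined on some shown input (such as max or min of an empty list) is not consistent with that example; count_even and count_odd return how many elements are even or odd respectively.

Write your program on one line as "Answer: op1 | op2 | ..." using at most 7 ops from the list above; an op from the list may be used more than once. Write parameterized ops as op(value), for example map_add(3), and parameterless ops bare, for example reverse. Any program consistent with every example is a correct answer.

sort_desc | filter_odd | drop(2) | map_mul(-4) | map_mul(-8) | count_even

Check, running the answer program on each example:
  [-39, -5, -5, -50, 19, -35, -48, 26, -15, -48] -> [26, 19, -5, -5, -15, -35, -39, -48, -48, -50] -> [19, -5, -5, -15, -35, -39] -> [-5, -15, -35, -39] -> [20, 60, 140, 156] -> [-160, -480, -1120, -1248] -> 4
  [38, 21, 39, 29] -> [39, 38, 29, 21] -> [39, 29, 21] -> [21] -> [-84] -> [672] -> 1
  [-41, 30, -34, 8] -> [30, 8, -34, -41] -> [-41] -> [] -> [] -> [] -> 0
  [-2, -25, 16, -49, -46, 45] -> [45, 16, -2, -25, -46, -49] -> [45, -25, -49] -> [-49] -> [196] -> [-1568] -> 1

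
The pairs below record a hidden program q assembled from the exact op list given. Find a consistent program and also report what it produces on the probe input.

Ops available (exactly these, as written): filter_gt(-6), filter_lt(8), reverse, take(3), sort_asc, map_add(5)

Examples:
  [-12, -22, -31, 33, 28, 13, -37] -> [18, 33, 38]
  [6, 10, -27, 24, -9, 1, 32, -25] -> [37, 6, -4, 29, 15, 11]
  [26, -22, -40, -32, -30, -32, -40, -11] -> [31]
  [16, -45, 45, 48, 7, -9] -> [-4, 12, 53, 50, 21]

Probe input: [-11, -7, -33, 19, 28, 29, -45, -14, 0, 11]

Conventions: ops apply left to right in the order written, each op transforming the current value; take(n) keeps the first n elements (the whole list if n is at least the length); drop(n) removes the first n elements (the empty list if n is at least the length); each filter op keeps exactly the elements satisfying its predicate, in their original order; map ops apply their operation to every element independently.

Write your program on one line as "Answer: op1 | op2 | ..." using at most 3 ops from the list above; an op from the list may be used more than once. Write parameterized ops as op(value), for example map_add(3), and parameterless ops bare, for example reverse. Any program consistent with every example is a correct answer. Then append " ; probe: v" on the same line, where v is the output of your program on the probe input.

reverse | map_add(5) | filter_gt(-6) ; probe: [16, 5, 34, 33, 24, -2]

Check, running the answer program on each example:
  [-12, -22, -31, 33, 28, 13, -37] -> [-37, 13, 28, 33, -31, -22, -12] -> [-32, 18, 33, 38, -26, -17, -7] -> [18, 33, 38]
  [6, 10, -27, 24, -9, 1, 32, -25] -> [-25, 32, 1, -9, 24, -27, 10, 6] -> [-20, 37, 6, -4, 29, -22, 15, 11] -> [37, 6, -4, 29, 15, 11]
  [26, -22, -40, -32, -30, -32, -40, -11] -> [-11, -40, -32, -30, -32, -40, -22, 26] -> [-6, -35, -27, -25, -27, -35, -17, 31] -> [31]
  [16, -45, 45, 48, 7, -9] -> [-9, 7, 48, 45, -45, 16] -> [-4, 12, 53, 50, -40, 21] -> [-4, 12, 53, 50, 21]
  probe: [-11, -7, -33, 19, 28, 29, -45, -14, 0, 11] -> [11, 0, -14, -45, 29, 28, 19, -33, -7, -11] -> [16, 5, -9, -40, 34, 33, 24, -28, -2, -6] -> [16, 5, 34, 33, 24, -2]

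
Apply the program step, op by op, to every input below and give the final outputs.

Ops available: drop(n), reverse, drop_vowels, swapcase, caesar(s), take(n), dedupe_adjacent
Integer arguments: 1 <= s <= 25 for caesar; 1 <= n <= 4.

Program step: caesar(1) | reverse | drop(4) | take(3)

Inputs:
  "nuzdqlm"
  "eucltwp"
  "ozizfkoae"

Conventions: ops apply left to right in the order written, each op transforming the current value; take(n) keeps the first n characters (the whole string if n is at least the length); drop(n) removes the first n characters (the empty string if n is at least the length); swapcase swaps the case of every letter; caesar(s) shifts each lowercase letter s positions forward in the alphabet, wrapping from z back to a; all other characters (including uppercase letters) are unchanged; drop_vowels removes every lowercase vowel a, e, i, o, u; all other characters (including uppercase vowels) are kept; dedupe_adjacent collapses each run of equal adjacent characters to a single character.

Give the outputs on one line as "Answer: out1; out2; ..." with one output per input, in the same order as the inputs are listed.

"avo"; "dvf"; "gaj"

Execution, op by op:
  "nuzdqlm" -> "ovaermn" -> "nmreavo" -> "avo" -> "avo"
  "eucltwp" -> "fvdmuxq" -> "qxumdvf" -> "dvf" -> "dvf"
  "ozizfkoae" -> "pajaglpbf" -> "fbplgajap" -> "gajap" -> "gaj"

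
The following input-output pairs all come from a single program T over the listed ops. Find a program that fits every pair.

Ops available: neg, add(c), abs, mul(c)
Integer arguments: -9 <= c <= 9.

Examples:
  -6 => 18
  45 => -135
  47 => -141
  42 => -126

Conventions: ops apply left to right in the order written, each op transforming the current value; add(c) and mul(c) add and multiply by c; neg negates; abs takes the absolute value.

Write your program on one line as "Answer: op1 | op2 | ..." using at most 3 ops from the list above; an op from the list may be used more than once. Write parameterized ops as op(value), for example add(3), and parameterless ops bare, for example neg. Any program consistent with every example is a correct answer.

neg | mul(3)

Check, running the answer program on each example:
  -6 -> 6 -> 18
  45 -> -45 -> -135
  47 -> -47 -> -141
  42 -> -42 -> -126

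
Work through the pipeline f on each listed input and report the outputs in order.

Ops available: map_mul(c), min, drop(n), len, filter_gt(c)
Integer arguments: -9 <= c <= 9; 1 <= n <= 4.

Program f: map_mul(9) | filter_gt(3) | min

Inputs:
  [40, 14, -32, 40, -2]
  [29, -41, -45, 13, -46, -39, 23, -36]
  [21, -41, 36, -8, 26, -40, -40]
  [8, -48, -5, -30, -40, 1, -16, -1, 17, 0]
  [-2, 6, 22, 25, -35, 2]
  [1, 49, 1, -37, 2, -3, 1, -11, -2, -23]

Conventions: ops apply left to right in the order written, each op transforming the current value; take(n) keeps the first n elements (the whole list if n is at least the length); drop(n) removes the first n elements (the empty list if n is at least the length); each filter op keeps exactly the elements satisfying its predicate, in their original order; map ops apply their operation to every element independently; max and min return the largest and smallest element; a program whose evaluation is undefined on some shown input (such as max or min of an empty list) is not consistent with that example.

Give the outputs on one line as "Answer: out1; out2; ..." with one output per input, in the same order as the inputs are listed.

126; 117; 189; 9; 18; 9

Execution, op by op:
  [40, 14, -32, 40, -2] -> [360, 126, -288, 360, -18] -> [360, 126, 360] -> 126
  [29, -41, -45, 13, -46, -39, 23, -36] -> [261, -369, -405, 117, -414, -351, 207, -324] -> [261, 117, 207] -> 117
  [21, -41, 36, -8, 26, -40, -40] -> [189, -369, 324, -72, 234, -360, -360] -> [189, 324, 234] -> 189
  [8, -48, -5, -30, -40, 1, -16, -1, 17, 0] -> [72, -432, -45, -270, -360, 9, -144, -9, 153, 0] -> [72, 9, 153] -> 9
  [-2, 6, 22, 25, -35, 2] -> [-18, 54, 198, 225, -315, 18] -> [54, 198, 225, 18] -> 18
  [1, 49, 1, -37, 2, -3, 1, -11, -2, -23] -> [9, 441, 9, -333, 18, -27, 9, -99, -18, -207] -> [9, 441, 9, 18, 9] -> 9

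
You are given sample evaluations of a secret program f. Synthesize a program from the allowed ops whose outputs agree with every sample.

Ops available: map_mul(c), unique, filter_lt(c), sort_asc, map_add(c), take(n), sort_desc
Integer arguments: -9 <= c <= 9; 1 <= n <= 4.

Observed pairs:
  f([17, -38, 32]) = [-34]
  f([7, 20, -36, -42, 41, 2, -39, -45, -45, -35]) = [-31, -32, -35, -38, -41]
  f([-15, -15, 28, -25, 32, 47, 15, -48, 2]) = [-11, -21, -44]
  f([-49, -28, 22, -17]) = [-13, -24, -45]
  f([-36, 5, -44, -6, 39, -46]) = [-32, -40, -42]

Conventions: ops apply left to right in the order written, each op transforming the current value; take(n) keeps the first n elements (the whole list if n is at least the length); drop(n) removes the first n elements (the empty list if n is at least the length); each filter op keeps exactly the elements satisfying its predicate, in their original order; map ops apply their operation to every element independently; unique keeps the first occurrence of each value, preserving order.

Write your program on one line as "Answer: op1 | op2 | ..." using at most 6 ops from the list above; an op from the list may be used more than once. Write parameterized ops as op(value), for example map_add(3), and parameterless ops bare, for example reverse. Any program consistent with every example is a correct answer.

sort_desc | map_add(2) | map_add(2) | filter_lt(-2) | unique

Check, running the answer program on each example:
  [17, -38, 32] -> [32, 17, -38] -> [34, 19, -36] -> [36, 21, -34] -> [-34] -> [-34]
  [7, 20, -36, -42, 41, 2, -39, -45, -45, -35] -> [41, 20, 7, 2, -35, -36, -39, -42, -45, -45] -> [43, 22, 9, 4, -33, -34, -37, -40, -43, -43] -> [45, 24, 11, 6, -31, -32, -35, -38, -41, -41] -> [-31, -32, -35, -38, -41, -41] -> [-31, -32, -35, -38, -41]
  [-15, -15, 28, -25, 32, 47, 15, -48, 2] -> [47, 32, 28, 15, 2, -15, -15, -25, -48] -> [49, 34, 30, 17, 4, -13, -13, -23, -46] -> [51, 36, 32, 19, 6, -11, -11, -21, -44] -> [-11, -11, -21, -44] -> [-11, -21, -44]
  [-49, -28, 22, -17] -> [22, -17, -28, -49] -> [24, -15, -26, -47] -> [26, -13, -24, -45] -> [-13, -24, -45] -> [-13, -24, -45]
  [-36, 5, -44, -6, 39, -46] -> [39, 5, -6, -36, -44, -46] -> [41, 7, -4, -34, -42, -44] -> [43, 9, -2, -32, -40, -42] -> [-32, -40, -42] -> [-32, -40, -42]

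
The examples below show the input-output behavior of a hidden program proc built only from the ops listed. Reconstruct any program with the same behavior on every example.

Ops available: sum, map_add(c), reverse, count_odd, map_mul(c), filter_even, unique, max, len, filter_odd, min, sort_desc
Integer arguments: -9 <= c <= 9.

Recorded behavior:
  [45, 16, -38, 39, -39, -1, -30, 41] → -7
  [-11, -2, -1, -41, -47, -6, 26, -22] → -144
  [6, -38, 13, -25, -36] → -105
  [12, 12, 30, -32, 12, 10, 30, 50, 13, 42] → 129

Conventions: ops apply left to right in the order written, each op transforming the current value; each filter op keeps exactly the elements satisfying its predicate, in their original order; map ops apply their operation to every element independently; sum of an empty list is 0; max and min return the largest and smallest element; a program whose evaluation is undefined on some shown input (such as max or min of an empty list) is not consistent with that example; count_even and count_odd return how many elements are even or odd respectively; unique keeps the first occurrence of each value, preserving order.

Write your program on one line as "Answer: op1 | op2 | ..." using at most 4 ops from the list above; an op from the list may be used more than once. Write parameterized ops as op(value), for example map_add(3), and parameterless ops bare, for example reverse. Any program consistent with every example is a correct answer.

map_add(4) | map_add(-9) | sum

Check, running the answer program on each example:
  [45, 16, -38, 39, -39, -1, -30, 41] -> [49, 20, -34, 43, -35, 3, -26, 45] -> [40, 11, -43, 34, -44, -6, -35, 36] -> -7
  [-11, -2, -1, -41, -47, -6, 26, -22] -> [-7, 2, 3, -37, -43, -2, 30, -18] -> [-16, -7, -6, -46, -52, -11, 21, -27] -> -144
  [6, -38, 13, -25, -36] -> [10, -34, 17, -21, -32] -> [1, -43, 8, -30, -41] -> -105
  [12, 12, 30, -32, 12, 10, 30, 50, 13, 42] -> [16, 16, 34, -28, 16, 14, 34, 54, 17, 46] -> [7, 7, 25, -37, 7, 5, 25, 45, 8, 37] -> 129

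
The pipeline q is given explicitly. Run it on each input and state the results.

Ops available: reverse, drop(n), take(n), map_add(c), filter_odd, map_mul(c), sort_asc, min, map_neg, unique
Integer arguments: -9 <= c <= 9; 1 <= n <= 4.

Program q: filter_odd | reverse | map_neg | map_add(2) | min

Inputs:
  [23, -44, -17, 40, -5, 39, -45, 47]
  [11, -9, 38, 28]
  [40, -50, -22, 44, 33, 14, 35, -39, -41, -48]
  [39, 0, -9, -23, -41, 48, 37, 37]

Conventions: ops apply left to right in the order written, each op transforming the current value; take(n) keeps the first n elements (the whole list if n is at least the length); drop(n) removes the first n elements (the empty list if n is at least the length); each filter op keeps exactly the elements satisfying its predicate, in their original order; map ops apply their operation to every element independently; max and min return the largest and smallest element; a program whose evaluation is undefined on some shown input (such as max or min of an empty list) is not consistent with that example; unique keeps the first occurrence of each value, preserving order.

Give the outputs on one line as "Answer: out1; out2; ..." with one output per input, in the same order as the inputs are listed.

-45; -9; -33; -37

Execution, op by op:
  [23, -44, -17, 40, -5, 39, -45, 47] -> [23, -17, -5, 39, -45, 47] -> [47, -45, 39, -5, -17, 23] -> [-47, 45, -39, 5, 17, -23] -> [-45, 47, -37, 7, 19, -21] -> -45
  [11, -9, 38, 28] -> [11, -9] -> [-9, 11] -> [9, -11] -> [11, -9] -> -9
  [40, -50, -22, 44, 33, 14, 35, -39, -41, -48] -> [33, 35, -39, -41] -> [-41, -39, 35, 33] -> [41, 39, -35, -33] -> [43, 41, -33, -31] -> -33
  [39, 0, -9, -23, -41, 48, 37, 37] -> [39, -9, -23, -41, 37, 37] -> [37, 37, -41, -23, -9, 39] -> [-37, -37, 41, 23, 9, -39] -> [-35, -35, 43, 25, 11, -37] -> -37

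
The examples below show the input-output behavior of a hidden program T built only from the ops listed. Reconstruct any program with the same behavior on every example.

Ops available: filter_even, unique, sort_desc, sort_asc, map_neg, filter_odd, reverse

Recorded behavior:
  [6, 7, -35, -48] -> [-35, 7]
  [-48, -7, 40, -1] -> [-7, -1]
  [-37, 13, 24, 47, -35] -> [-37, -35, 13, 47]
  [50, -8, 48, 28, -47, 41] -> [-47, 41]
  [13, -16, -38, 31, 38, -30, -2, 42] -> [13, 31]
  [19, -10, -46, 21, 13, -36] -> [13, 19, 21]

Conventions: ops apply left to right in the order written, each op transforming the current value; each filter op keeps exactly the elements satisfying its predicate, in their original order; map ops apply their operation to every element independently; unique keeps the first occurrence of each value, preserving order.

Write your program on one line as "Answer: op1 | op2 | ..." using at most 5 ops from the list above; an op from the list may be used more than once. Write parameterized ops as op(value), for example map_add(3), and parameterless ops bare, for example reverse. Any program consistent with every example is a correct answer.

reverse | sort_desc | filter_odd | reverse

Check, running the answer program on each example:
  [6, 7, -35, -48] -> [-48, -35, 7, 6] -> [7, 6, -35, -48] -> [7, -35] -> [-35, 7]
  [-48, -7, 40, -1] -> [-1, 40, -7, -48] -> [40, -1, -7, -48] -> [-1, -7] -> [-7, -1]
  [-37, 13, 24, 47, -35] -> [-35, 47, 24, 13, -37] -> [47, 24, 13, -35, -37] -> [47, 13, -35, -37] -> [-37, -35, 13, 47]
  [50, -8, 48, 28, -47, 41] -> [41, -47, 28, 48, -8, 50] -> [50, 48, 41, 28, -8, -47] -> [41, -47] -> [-47, 41]
  [13, -16, -38, 31, 38, -30, -2, 42] -> [42, -2, -30, 38, 31, -38, -16, 13] -> [42, 38, 31, 13, -2, -16, -30, -38] -> [31, 13] -> [13, 31]
  [19, -10, -46, 21, 13, -36] -> [-36, 13, 21, -46, -10, 19] -> [21, 19, 13, -10, -36, -46] -> [21, 19, 13] -> [13, 19, 21]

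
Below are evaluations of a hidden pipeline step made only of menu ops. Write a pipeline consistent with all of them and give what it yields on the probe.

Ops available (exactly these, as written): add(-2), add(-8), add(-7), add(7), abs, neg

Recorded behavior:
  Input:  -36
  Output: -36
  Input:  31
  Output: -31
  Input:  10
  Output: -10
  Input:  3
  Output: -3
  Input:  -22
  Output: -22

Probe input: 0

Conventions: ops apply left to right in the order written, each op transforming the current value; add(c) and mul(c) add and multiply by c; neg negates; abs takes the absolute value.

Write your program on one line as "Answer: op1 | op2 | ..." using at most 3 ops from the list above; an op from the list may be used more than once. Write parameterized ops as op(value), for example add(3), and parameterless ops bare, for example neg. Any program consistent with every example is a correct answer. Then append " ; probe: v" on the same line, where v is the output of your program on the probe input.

abs | neg ; probe: 0

Check, running the answer program on each example:
  -36 -> 36 -> -36
  31 -> 31 -> -31
  10 -> 10 -> -10
  3 -> 3 -> -3
  -22 -> 22 -> -22
  probe: 0 -> 0 -> 0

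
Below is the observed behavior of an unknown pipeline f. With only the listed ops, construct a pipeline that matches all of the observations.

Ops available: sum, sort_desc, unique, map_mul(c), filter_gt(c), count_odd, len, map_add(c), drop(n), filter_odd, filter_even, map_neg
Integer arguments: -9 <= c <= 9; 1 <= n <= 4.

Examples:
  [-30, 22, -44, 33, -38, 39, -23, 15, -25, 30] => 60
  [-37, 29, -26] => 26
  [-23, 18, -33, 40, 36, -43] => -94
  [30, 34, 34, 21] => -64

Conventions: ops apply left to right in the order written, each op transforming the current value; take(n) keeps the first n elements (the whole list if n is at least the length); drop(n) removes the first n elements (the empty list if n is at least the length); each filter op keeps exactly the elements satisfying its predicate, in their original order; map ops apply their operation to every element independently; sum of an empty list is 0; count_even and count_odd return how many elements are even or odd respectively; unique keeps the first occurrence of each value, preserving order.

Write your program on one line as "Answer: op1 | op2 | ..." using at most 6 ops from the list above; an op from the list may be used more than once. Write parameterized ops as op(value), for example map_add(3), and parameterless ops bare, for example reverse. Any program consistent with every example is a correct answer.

unique | filter_even | map_neg | sort_desc | sum

Check, running the answer program on each example:
  [-30, 22, -44, 33, -38, 39, -23, 15, -25, 30] -> [-30, 22, -44, 33, -38, 39, -23, 15, -25, 30] -> [-30, 22, -44, -38, 30] -> [30, -22, 44, 38, -30] -> [44, 38, 30, -22, -30] -> 60
  [-37, 29, -26] -> [-37, 29, -26] -> [-26] -> [26] -> [26] -> 26
  [-23, 18, -33, 40, 36, -43] -> [-23, 18, -33, 40, 36, -43] -> [18, 40, 36] -> [-18, -40, -36] -> [-18, -36, -40] -> -94
  [30, 34, 34, 21] -> [30, 34, 21] -> [30, 34] -> [-30, -34] -> [-30, -34] -> -64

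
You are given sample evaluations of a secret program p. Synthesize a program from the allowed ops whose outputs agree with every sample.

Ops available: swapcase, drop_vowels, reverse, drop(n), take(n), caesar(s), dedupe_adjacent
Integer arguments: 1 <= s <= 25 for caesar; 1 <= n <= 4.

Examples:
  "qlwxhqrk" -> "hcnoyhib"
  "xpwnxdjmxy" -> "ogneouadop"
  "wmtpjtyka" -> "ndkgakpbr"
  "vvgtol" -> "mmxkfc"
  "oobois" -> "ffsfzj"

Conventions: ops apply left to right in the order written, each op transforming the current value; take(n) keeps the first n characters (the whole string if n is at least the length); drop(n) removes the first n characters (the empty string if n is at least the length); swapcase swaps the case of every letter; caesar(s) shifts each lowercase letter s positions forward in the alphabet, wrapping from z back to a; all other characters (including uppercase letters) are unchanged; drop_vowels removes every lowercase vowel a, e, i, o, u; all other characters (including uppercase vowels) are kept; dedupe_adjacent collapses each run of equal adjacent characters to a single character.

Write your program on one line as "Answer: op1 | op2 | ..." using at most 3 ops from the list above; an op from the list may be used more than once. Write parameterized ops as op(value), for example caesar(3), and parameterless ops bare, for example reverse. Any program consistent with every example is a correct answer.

caesar(4) | caesar(11) | caesar(2)

Check, running the answer program on each example:
  "qlwxhqrk" -> "upabluvo" -> "falmwfgz" -> "hcnoyhib"
  "xpwnxdjmxy" -> "btarbhnqbc" -> "melcmsybmn" -> "ogneouadop"
  "wmtpjtyka" -> "aqxtnxcoe" -> "lbieyinzp" -> "ndkgakpbr"
  "vvgtol" -> "zzkxsp" -> "kkvida" -> "mmxkfc"
  "oobois" -> "ssfsmw" -> "ddqdxh" -> "ffsfzj"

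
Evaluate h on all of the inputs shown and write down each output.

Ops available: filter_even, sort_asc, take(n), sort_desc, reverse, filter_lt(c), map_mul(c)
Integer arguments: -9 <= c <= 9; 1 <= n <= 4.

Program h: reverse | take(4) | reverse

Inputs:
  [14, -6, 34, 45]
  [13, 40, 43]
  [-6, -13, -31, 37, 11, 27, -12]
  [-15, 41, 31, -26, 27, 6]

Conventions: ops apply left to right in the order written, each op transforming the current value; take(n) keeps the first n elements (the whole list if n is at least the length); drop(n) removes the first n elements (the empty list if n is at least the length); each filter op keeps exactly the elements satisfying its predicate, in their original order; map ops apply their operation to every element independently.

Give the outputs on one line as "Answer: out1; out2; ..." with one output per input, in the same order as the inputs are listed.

Execution, op by op:
  [14, -6, 34, 45] -> [45, 34, -6, 14] -> [45, 34, -6, 14] -> [14, -6, 34, 45]
  [13, 40, 43] -> [43, 40, 13] -> [43, 40, 13] -> [13, 40, 43]
  [-6, -13, -31, 37, 11, 27, -12] -> [-12, 27, 11, 37, -31, -13, -6] -> [-12, 27, 11, 37] -> [37, 11, 27, -12]
  [-15, 41, 31, -26, 27, 6] -> [6, 27, -26, 31, 41, -15] -> [6, 27, -26, 31] -> [31, -26, 27, 6]

[14, -6, 34, 45]; [13, 40, 43]; [37, 11, 27, -12]; [31, -26, 27, 6]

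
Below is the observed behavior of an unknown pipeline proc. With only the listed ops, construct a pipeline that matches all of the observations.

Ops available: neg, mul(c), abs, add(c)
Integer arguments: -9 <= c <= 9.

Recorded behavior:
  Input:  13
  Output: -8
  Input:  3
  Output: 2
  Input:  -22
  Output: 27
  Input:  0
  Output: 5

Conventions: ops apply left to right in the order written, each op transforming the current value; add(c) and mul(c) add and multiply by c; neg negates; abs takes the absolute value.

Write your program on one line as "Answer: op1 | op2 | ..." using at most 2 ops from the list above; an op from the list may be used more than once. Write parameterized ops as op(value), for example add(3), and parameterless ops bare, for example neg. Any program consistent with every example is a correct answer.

neg | add(5)

Check, running the answer program on each example:
  13 -> -13 -> -8
  3 -> -3 -> 2
  -22 -> 22 -> 27
  0 -> 0 -> 5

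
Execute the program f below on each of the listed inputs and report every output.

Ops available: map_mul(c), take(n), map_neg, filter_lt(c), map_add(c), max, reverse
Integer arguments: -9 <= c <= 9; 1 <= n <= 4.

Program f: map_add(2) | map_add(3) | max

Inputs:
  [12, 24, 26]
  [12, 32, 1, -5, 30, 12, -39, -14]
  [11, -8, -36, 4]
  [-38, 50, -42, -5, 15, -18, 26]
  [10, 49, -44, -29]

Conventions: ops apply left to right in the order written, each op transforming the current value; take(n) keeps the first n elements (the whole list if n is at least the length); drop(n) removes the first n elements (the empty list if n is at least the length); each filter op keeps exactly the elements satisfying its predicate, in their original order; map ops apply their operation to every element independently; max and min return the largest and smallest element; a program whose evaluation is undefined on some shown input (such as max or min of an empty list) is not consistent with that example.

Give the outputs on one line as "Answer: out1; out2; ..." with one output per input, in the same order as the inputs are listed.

Execution, op by op:
  [12, 24, 26] -> [14, 26, 28] -> [17, 29, 31] -> 31
  [12, 32, 1, -5, 30, 12, -39, -14] -> [14, 34, 3, -3, 32, 14, -37, -12] -> [17, 37, 6, 0, 35, 17, -34, -9] -> 37
  [11, -8, -36, 4] -> [13, -6, -34, 6] -> [16, -3, -31, 9] -> 16
  [-38, 50, -42, -5, 15, -18, 26] -> [-36, 52, -40, -3, 17, -16, 28] -> [-33, 55, -37, 0, 20, -13, 31] -> 55
  [10, 49, -44, -29] -> [12, 51, -42, -27] -> [15, 54, -39, -24] -> 54

31; 37; 16; 55; 54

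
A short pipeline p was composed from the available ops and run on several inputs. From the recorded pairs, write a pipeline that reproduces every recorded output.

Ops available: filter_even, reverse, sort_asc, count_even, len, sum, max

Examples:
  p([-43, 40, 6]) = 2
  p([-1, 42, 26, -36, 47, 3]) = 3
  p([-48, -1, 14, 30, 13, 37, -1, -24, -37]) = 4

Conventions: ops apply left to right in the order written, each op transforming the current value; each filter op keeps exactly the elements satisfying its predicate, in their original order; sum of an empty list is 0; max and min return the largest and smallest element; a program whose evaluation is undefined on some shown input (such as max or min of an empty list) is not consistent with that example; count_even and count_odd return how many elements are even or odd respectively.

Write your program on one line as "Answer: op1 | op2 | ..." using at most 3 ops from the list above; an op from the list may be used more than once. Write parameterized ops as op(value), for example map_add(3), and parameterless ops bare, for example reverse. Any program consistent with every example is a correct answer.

filter_even | len

Check, running the answer program on each example:
  [-43, 40, 6] -> [40, 6] -> 2
  [-1, 42, 26, -36, 47, 3] -> [42, 26, -36] -> 3
  [-48, -1, 14, 30, 13, 37, -1, -24, -37] -> [-48, 14, 30, -24] -> 4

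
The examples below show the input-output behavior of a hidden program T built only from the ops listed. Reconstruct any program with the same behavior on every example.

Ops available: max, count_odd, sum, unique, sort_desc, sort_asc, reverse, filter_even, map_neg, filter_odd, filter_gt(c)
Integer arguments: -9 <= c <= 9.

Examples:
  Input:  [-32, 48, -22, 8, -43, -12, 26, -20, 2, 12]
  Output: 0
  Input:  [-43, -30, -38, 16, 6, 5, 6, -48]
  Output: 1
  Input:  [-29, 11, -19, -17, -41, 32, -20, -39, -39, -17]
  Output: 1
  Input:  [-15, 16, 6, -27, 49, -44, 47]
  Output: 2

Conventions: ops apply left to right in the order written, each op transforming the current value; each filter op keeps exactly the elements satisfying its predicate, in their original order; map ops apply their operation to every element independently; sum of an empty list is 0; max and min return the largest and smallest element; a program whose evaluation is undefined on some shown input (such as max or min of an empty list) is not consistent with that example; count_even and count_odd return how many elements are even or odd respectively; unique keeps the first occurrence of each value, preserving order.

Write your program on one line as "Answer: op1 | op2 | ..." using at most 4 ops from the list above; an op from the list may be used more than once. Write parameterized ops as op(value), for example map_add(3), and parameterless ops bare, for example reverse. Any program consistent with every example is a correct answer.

filter_gt(1) | filter_odd | sort_asc | count_odd

Check, running the answer program on each example:
  [-32, 48, -22, 8, -43, -12, 26, -20, 2, 12] -> [48, 8, 26, 2, 12] -> [] -> [] -> 0
  [-43, -30, -38, 16, 6, 5, 6, -48] -> [16, 6, 5, 6] -> [5] -> [5] -> 1
  [-29, 11, -19, -17, -41, 32, -20, -39, -39, -17] -> [11, 32] -> [11] -> [11] -> 1
  [-15, 16, 6, -27, 49, -44, 47] -> [16, 6, 49, 47] -> [49, 47] -> [47, 49] -> 2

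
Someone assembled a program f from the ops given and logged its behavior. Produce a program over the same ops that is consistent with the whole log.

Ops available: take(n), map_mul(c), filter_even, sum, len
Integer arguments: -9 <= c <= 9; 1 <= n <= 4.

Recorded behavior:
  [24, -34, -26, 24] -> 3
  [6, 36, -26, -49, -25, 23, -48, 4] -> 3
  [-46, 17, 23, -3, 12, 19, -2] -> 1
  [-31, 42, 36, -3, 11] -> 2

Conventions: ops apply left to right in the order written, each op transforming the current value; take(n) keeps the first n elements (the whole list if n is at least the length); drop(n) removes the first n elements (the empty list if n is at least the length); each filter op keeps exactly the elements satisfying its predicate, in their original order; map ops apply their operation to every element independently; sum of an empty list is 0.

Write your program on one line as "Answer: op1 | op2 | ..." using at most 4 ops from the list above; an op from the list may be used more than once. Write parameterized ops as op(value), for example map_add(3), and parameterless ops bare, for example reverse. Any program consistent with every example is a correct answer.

take(3) | map_mul(7) | filter_even | len

Check, running the answer program on each example:
  [24, -34, -26, 24] -> [24, -34, -26] -> [168, -238, -182] -> [168, -238, -182] -> 3
  [6, 36, -26, -49, -25, 23, -48, 4] -> [6, 36, -26] -> [42, 252, -182] -> [42, 252, -182] -> 3
  [-46, 17, 23, -3, 12, 19, -2] -> [-46, 17, 23] -> [-322, 119, 161] -> [-322] -> 1
  [-31, 42, 36, -3, 11] -> [-31, 42, 36] -> [-217, 294, 252] -> [294, 252] -> 2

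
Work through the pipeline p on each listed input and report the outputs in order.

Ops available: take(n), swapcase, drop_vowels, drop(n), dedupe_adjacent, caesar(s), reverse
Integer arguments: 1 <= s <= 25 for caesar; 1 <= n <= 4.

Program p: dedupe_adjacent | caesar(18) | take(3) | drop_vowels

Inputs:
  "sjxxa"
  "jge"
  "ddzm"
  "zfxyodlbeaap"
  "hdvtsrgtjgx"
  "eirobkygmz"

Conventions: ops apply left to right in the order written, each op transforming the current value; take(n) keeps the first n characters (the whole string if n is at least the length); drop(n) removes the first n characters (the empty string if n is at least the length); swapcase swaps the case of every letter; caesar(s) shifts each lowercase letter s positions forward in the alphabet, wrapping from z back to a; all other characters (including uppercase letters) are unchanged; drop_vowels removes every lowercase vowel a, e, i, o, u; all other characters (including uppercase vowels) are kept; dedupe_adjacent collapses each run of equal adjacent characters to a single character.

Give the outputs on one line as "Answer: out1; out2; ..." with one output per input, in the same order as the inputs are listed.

"kbp"; "byw"; "vr"; "rxp"; "zvn"; "wj"

Execution, op by op:
  "sjxxa" -> "sjxa" -> "kbps" -> "kbp" -> "kbp"
  "jge" -> "jge" -> "byw" -> "byw" -> "byw"
  "ddzm" -> "dzm" -> "vre" -> "vre" -> "vr"
  "zfxyodlbeaap" -> "zfxyodlbeap" -> "rxpqgvdtwsh" -> "rxp" -> "rxp"
  "hdvtsrgtjgx" -> "hdvtsrgtjgx" -> "zvnlkjylbyp" -> "zvn" -> "zvn"
  "eirobkygmz" -> "eirobkygmz" -> "wajgtcqyer" -> "waj" -> "wj"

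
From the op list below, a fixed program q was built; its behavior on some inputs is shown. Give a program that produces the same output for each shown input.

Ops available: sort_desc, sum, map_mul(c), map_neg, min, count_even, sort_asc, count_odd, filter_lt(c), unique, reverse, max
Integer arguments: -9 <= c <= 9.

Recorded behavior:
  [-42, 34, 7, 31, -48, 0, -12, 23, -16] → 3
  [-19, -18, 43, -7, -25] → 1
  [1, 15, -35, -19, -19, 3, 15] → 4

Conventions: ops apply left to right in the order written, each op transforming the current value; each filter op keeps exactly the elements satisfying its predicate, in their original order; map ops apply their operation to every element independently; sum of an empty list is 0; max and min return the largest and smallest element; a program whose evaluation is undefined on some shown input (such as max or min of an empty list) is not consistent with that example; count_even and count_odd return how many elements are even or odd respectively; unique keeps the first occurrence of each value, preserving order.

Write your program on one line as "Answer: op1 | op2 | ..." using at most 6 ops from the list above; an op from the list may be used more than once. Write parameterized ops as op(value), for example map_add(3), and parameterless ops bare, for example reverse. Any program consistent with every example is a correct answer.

reverse | map_neg | map_mul(9) | filter_lt(-5) | map_neg | count_odd

Check, running the answer program on each example:
  [-42, 34, 7, 31, -48, 0, -12, 23, -16] -> [-16, 23, -12, 0, -48, 31, 7, 34, -42] -> [16, -23, 12, 0, 48, -31, -7, -34, 42] -> [144, -207, 108, 0, 432, -279, -63, -306, 378] -> [-207, -279, -63, -306] -> [207, 279, 63, 306] -> 3
  [-19, -18, 43, -7, -25] -> [-25, -7, 43, -18, -19] -> [25, 7, -43, 18, 19] -> [225, 63, -387, 162, 171] -> [-387] -> [387] -> 1
  [1, 15, -35, -19, -19, 3, 15] -> [15, 3, -19, -19, -35, 15, 1] -> [-15, -3, 19, 19, 35, -15, -1] -> [-135, -27, 171, 171, 315, -135, -9] -> [-135, -27, -135, -9] -> [135, 27, 135, 9] -> 4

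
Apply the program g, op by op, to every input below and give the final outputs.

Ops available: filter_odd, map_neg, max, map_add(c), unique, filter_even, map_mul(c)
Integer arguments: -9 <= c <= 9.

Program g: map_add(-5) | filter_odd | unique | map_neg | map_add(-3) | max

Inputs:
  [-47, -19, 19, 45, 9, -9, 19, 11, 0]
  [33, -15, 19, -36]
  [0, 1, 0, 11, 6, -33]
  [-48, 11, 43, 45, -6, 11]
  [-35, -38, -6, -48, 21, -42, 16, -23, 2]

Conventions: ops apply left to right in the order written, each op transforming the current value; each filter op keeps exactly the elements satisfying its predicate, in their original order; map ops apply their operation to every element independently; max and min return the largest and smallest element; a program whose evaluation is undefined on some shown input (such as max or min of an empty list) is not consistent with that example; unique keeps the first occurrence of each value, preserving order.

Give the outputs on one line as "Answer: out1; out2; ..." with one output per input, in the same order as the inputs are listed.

Execution, op by op:
  [-47, -19, 19, 45, 9, -9, 19, 11, 0] -> [-52, -24, 14, 40, 4, -14, 14, 6, -5] -> [-5] -> [-5] -> [5] -> [2] -> 2
  [33, -15, 19, -36] -> [28, -20, 14, -41] -> [-41] -> [-41] -> [41] -> [38] -> 38
  [0, 1, 0, 11, 6, -33] -> [-5, -4, -5, 6, 1, -38] -> [-5, -5, 1] -> [-5, 1] -> [5, -1] -> [2, -4] -> 2
  [-48, 11, 43, 45, -6, 11] -> [-53, 6, 38, 40, -11, 6] -> [-53, -11] -> [-53, -11] -> [53, 11] -> [50, 8] -> 50
  [-35, -38, -6, -48, 21, -42, 16, -23, 2] -> [-40, -43, -11, -53, 16, -47, 11, -28, -3] -> [-43, -11, -53, -47, 11, -3] -> [-43, -11, -53, -47, 11, -3] -> [43, 11, 53, 47, -11, 3] -> [40, 8, 50, 44, -14, 0] -> 50

2; 38; 2; 50; 50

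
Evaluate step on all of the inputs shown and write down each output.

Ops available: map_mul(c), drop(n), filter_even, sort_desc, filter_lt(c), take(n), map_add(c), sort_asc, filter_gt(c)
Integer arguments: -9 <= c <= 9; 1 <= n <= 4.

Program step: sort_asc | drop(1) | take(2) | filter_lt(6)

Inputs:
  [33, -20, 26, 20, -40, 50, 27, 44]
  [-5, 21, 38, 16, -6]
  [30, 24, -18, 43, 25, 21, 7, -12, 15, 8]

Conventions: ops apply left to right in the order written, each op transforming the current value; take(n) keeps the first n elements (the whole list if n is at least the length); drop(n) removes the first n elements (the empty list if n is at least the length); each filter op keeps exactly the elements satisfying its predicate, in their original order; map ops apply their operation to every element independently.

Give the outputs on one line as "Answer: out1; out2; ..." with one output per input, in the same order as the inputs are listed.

Execution, op by op:
  [33, -20, 26, 20, -40, 50, 27, 44] -> [-40, -20, 20, 26, 27, 33, 44, 50] -> [-20, 20, 26, 27, 33, 44, 50] -> [-20, 20] -> [-20]
  [-5, 21, 38, 16, -6] -> [-6, -5, 16, 21, 38] -> [-5, 16, 21, 38] -> [-5, 16] -> [-5]
  [30, 24, -18, 43, 25, 21, 7, -12, 15, 8] -> [-18, -12, 7, 8, 15, 21, 24, 25, 30, 43] -> [-12, 7, 8, 15, 21, 24, 25, 30, 43] -> [-12, 7] -> [-12]

[-20]; [-5]; [-12]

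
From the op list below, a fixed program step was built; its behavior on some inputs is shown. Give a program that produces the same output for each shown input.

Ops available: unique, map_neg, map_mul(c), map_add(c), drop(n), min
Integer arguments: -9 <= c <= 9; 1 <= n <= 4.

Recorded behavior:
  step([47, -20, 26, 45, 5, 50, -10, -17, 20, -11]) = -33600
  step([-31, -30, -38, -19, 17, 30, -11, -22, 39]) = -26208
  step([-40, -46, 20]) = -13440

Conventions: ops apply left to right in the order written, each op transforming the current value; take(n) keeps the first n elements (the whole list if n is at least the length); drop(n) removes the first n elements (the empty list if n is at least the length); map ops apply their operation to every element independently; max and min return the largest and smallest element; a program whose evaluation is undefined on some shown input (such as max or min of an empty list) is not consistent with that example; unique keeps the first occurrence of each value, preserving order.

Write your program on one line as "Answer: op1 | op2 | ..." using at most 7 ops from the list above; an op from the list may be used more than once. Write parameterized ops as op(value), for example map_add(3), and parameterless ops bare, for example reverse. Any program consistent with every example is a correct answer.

map_mul(6) | map_mul(-7) | map_mul(8) | map_neg | map_mul(-2) | min

Check, running the answer program on each example:
  [47, -20, 26, 45, 5, 50, -10, -17, 20, -11] -> [282, -120, 156, 270, 30, 300, -60, -102, 120, -66] -> [-1974, 840, -1092, -1890, -210, -2100, 420, 714, -840, 462] -> [-15792, 6720, -8736, -15120, -1680, -16800, 3360, 5712, -6720, 3696] -> [15792, -6720, 8736, 15120, 1680, 16800, -3360, -5712, 6720, -3696] -> [-31584, 13440, -17472, -30240, -3360, -33600, 6720, 11424, -13440, 7392] -> -33600
  [-31, -30, -38, -19, 17, 30, -11, -22, 39] -> [-186, -180, -228, -114, 102, 180, -66, -132, 234] -> [1302, 1260, 1596, 798, -714, -1260, 462, 924, -1638] -> [10416, 10080, 12768, 6384, -5712, -10080, 3696, 7392, -13104] -> [-10416, -10080, -12768, -6384, 5712, 10080, -3696, -7392, 13104] -> [20832, 20160, 25536, 12768, -11424, -20160, 7392, 14784, -26208] -> -26208
  [-40, -46, 20] -> [-240, -276, 120] -> [1680, 1932, -840] -> [13440, 15456, -6720] -> [-13440, -15456, 6720] -> [26880, 30912, -13440] -> -13440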